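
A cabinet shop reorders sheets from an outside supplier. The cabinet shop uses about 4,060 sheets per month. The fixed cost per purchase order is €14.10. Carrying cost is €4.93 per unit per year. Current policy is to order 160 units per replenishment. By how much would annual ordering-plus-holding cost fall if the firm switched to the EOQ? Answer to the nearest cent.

Annual demand D = 4,060 × 12 = 48,720.
EOQ = √(2DS/H) = √(2 × 48,720 × 14.1 / 4.93) ≈ 527.90.
Cost at Q* = (D/Q*)S + (Q*/2)H = √(2DSH) ≈ €2,602.57.
Cost at Q = 160: (48,720/160)×14.1 + (160/2)×4.93 = €4,293.45 + €394.40 = €4,687.85.
Excess = €4,687.85 − €2,602.57 = €2,085.28.

Extra cost ≈ €2,085.28 per year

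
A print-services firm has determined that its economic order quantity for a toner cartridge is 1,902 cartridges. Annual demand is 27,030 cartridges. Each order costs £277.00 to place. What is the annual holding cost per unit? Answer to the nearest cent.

H ≈ £4.14

Squaring Q* = √(2DS/H) gives Q*² = 2DS/H.
From Q* = √(2DS/H): H = 2DS / Q*² = 2 × 27,030 × 277 / 1,902² = 4.1394.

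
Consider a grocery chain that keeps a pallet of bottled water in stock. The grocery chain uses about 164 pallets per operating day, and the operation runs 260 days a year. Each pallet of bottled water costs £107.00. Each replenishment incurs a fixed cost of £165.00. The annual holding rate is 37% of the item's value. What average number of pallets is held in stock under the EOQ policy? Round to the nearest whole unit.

Annual demand D = 164 × 260 = 42,640.
Holding cost H = 0.37 × £107.00 = £39.5900 per unit per year.
Q* = √(2DS/H) = √(2 × 42,640 × 165 / 39.59) ≈ 596.17.
Average inventory = Q*/2 ≈ 596.17 / 2 = 298.087.

Average inventory ≈ 298 pallets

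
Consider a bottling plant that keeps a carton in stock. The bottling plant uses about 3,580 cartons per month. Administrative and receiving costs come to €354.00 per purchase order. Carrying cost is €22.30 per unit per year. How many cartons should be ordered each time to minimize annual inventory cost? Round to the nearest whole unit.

Annual demand D = 3,580 × 12 = 42,960.
EOQ = √(2DS / H) = √(2 × 42,960 × 354 / 22.3).
= √(30,415,680 / 22.3) = √1,363,931.8386 ≈ 1167.875.

Q* ≈ 1,168 cartons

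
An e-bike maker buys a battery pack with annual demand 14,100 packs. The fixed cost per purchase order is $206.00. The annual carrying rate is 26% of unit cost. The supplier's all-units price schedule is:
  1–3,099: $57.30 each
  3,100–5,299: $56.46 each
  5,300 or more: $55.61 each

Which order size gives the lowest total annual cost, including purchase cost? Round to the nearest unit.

Holding cost per unit per year at price C is H = 0.26·C.
Evaluate total cost at each tier's feasible EOQ or, if the EOQ is below the tier, at the tier's minimum quantity.
EOQ at $57.30 = 624.4 (feasible in tier 1): TC = 14,100×$57.30 + (14,100/624.4)×206 + (624.4/2)×0.26×$57.30 = $817,232.98.
EOQ at $56.46 = 629.1 < 3100, so use break Q=3100: TC = 14,100×$56.46 + (14,100/3100.0)×206 + (3100.0/2)×0.26×$56.46 = $819,776.35.
EOQ at $55.61 = 633.9 < 5300, so use break Q=5300: TC = 14,100×$55.61 + (14,100/5300.0)×206 + (5300.0/2)×0.26×$55.61 = $822,964.33.
Lowest total cost is $817,232.98 at Q = 624.4.

Q* ≈ 624 packs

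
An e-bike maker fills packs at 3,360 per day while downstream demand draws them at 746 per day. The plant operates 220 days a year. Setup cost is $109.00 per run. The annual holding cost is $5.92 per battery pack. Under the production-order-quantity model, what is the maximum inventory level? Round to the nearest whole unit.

Annual demand D = 746 × 220 = 164,120.
Production build-up factor (1 − d/p) = 1 − 746/3,360 = 0.7780.
Q* = √(2DS / (H(1 − d/p))) = √(2 × 164,120 × 109 / (5.92 × 0.7780)).
= √(35,778,160 / 4.6056) ≈ 2787.180.
Maximum inventory = Q*(1 − d/p) = 2787.180 × 0.7780 ≈ 2168.360.

I_max ≈ 2,168 packs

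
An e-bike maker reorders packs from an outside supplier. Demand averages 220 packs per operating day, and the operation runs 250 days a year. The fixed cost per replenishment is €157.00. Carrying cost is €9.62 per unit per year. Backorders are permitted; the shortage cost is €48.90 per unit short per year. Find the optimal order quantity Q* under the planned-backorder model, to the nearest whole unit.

Annual demand D = 220 × 250 = 55,000.
With planned backorders, Q* = √(2DS/H) · √((H+B)/B).
√(2DS/H) = √(2 × 55,000 × 157 / 9.62) = 1339.858.
√((H+B)/B) = √((9.62+48.9)/48.9) = 1.0940.
Q* ≈ 1465.738.

Q* ≈ 1,466 packs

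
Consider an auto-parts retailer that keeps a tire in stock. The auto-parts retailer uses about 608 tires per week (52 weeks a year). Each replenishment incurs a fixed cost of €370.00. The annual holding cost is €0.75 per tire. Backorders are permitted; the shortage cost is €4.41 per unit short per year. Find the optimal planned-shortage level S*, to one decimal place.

S* ≈ 878.1 tires

Annual demand D = 608 × 52 = 31,616.
With planned backorders, Q* = √(2DS/H) · √((H+B)/B).
√(2DS/H) = √(2 × 31,616 × 370 / 0.75) = 5585.199.
√((H+B)/B) = √((0.75+4.41)/4.41) = 1.0817.
Q* ≈ 6041.493.
S* = Q* · H/(H+B) = 6041.493 × 0.75/5.16 ≈ 878.124.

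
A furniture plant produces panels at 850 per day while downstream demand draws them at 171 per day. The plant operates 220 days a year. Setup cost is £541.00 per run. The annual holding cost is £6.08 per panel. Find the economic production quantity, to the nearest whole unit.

Q* ≈ 2,895 panels

Annual demand D = 171 × 220 = 37,620.
Production build-up factor (1 − d/p) = 1 − 171/850 = 0.7988.
Q* = √(2DS / (H(1 − d/p))) = √(2 × 37,620 × 541 / (6.08 × 0.7988)).
= √(40,704,840 / 4.8568) ≈ 2894.982.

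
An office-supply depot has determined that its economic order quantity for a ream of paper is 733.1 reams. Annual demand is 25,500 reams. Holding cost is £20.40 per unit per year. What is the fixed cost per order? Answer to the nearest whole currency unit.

S ≈ £215

Squaring Q* = √(2DS/H) gives Q*² = 2DS/H.
From Q* = √(2DS/H): S = Q*²H / (2D) = 733.1² × 20.4 / (2 × 25,500) = 214.9742.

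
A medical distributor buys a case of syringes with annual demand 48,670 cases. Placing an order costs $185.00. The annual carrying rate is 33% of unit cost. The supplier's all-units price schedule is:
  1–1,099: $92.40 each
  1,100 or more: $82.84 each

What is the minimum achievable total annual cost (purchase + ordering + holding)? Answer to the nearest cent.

Holding cost per unit per year at price C is H = 0.33·C.
Evaluate total cost at each tier's feasible EOQ or, if the EOQ is below the tier, at the tier's minimum quantity.
EOQ at $92.40 = 768.5 (feasible in tier 1): TC = 48,670×$92.40 + (48,670/768.5)×185 + (768.5/2)×0.33×$92.40 = $4,520,540.82.
EOQ at $82.84 = 811.6 < 1100, so use break Q=1100: TC = 48,670×$82.84 + (48,670/1100.0)×185 + (1100.0/2)×0.33×$82.84 = $4,055,043.67.
Lowest total cost among the candidates is at Q = 1100.0.

TC* ≈ $4,055,043.67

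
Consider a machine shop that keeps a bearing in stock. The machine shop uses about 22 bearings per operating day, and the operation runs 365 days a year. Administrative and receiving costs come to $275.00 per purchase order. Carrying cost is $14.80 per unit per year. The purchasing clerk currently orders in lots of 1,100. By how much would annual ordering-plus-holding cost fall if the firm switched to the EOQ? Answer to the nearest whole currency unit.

Extra cost ≈ $2,063 per year

Annual demand D = 22 × 365 = 8,030.
EOQ = √(2DS/H) = √(2 × 8,030 × 275 / 14.8) ≈ 546.27.
Cost at Q* = (D/Q*)S + (Q*/2)H = √(2DSH) ≈ $8,084.81.
Cost at Q = 1,100: (8,030/1,100)×275 + (1,100/2)×14.8 = $2,007.50 + $8,140.00 = $10,147.50.
Excess = $10,147.50 − $8,084.81 = $2,062.69.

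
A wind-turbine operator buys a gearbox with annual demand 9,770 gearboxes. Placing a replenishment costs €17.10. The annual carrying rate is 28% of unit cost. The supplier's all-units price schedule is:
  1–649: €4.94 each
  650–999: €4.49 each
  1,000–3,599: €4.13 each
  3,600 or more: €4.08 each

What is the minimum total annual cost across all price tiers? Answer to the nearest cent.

TC* ≈ €41,095.37

Holding cost per unit per year at price C is H = 0.28·C.
For each price level, check whether its EOQ is feasible; otherwise the best quantity at that price is the breakpoint.
EOQ at €4.94 = 491.5 (feasible in tier 1): TC = 9,770×€4.94 + (9,770/491.5)×17.1 + (491.5/2)×0.28×€4.94 = €48,943.63.
EOQ at €4.49 = 515.5 < 650, so use break Q=650: TC = 9,770×€4.49 + (9,770/650.0)×17.1 + (650.0/2)×0.28×€4.49 = €44,532.92.
EOQ at €4.13 = 537.5 < 1000, so use break Q=1000: TC = 9,770×€4.13 + (9,770/1000.0)×17.1 + (1000.0/2)×0.28×€4.13 = €41,095.37.
EOQ at €4.08 = 540.8 < 3600, so use break Q=3600: TC = 9,770×€4.08 + (9,770/3600.0)×17.1 + (3600.0/2)×0.28×€4.08 = €41,964.33.
Lowest total cost among the candidates is at Q = 1000.0.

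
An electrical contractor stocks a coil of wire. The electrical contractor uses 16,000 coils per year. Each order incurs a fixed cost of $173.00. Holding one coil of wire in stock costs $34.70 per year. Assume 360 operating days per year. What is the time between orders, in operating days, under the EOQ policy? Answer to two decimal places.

T ≈ 8.99 days

EOQ = √(2DS/H) = √(2 × 16,000 × 173 / 34.7) ≈ 399.42.
Cycle time = Q*/D × 360 = 399.42 / 16,000 × 360 ≈ 8.987 days.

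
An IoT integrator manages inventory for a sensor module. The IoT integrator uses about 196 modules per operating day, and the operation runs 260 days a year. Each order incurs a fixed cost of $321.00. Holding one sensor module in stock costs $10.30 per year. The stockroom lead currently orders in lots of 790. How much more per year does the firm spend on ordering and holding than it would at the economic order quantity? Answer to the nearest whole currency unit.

Annual demand D = 196 × 260 = 50,960.
EOQ = √(2DS/H) = √(2 × 50,960 × 321 / 10.3) ≈ 1782.23.
Cost at Q* = (D/Q*)S + (Q*/2)H = √(2DSH) ≈ $18,356.96.
Cost at Q = 790: (50,960/790)×321 + (790/2)×10.3 = $20,706.53 + $4,068.50 = $24,775.03.
Excess = $24,775.03 − $18,356.96 = $6,418.07.

Extra cost ≈ $6,418 per year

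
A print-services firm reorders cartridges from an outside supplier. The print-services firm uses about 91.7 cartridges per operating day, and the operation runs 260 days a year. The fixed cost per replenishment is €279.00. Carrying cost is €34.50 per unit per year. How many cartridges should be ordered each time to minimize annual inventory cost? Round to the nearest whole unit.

Annual demand D = 91.7 × 260 = 23,842.
EOQ = √(2DS / H) = √(2 × 23,842 × 279 / 34.5).
= √(13,303,836 / 34.5) = √385,618.4348 ≈ 620.982.

Q* ≈ 621 cartridges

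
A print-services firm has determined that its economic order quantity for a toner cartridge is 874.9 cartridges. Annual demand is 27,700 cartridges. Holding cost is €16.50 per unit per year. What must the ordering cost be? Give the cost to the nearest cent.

Invert the EOQ relation Q*² = 2DS/H.
From Q* = √(2DS/H): S = Q*²H / (2D) = 874.9² × 16.5 / (2 × 27,700) = 227.9770.

S ≈ €227.98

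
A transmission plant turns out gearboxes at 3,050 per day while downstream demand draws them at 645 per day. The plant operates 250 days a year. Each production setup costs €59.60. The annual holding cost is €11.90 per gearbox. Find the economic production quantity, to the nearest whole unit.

Q* ≈ 1,431 gearboxes

Annual demand D = 645 × 250 = 161,250.
Production build-up factor (1 − d/p) = 1 − 645/3,050 = 0.7885.
Q* = √(2DS / (H(1 − d/p))) = √(2 × 161,250 × 59.6 / (11.9 × 0.7885)).
= √(19,221,000 / 9.3834) ≈ 1431.222.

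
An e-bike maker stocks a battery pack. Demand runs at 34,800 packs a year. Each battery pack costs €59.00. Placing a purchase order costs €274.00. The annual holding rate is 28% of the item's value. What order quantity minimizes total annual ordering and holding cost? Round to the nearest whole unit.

Holding cost H = 0.28 × €59.00 = €16.5200 per unit per year.
EOQ = √(2DS / H) = √(2 × 34,800 × 274 / 16.52).
= √(19,070,400 / 16.52) = √1,154,382.5666 ≈ 1074.422.

Q* ≈ 1,074 packs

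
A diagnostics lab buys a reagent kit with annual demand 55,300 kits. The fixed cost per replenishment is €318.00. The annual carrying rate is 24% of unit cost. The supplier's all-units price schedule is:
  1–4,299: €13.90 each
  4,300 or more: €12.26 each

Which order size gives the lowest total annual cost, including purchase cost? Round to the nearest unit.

Q* ≈ 4,300 kits

Holding cost per unit per year at price C is H = 0.24·C.
For each price level, check whether its EOQ is feasible; otherwise the best quantity at that price is the breakpoint.
EOQ at €13.90 = 3247.0 (feasible in tier 1): TC = 55,300×€13.90 + (55,300/3247.0)×318 + (3247.0/2)×0.24×€13.90 = €779,501.89.
EOQ at €12.26 = 3457.3 < 4300, so use break Q=4300: TC = 55,300×€12.26 + (55,300/4300.0)×318 + (4300.0/2)×0.24×€12.26 = €688,393.79.
Lowest total cost is €688,393.79 at Q = 4300.0.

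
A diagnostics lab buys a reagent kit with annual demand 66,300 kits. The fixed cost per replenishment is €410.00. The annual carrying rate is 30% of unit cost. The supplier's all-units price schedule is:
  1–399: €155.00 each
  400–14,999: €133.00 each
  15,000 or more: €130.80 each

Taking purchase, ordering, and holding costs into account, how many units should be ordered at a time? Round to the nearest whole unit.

Holding cost per unit per year at price C is H = 0.30·C.
Evaluate total cost at each tier's feasible EOQ or, if the EOQ is below the tier, at the tier's minimum quantity.
Tier 1 (€155.00): EOQ = 1081.3 exceeds tier's upper bound 399, so this tier is dominated.
EOQ at €133.00 = 1167.3 (feasible in tier 2): TC = 66,300×€133.00 + (66,300/1167.3)×410 + (1167.3/2)×0.30×€133.00 = €8,864,474.71.
EOQ at €130.80 = 1177.1 < 15000, so use break Q=15000: TC = 66,300×€130.80 + (66,300/15000.0)×410 + (15000.0/2)×0.30×€130.80 = €8,968,152.20.
Lowest total cost is €8,864,474.71 at Q = 1167.3.

Q* ≈ 1,167 kits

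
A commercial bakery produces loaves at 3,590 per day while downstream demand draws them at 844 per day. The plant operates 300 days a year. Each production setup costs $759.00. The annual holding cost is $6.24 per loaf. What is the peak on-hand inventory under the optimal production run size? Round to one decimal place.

Annual demand D = 844 × 300 = 253,200.
Production build-up factor (1 − d/p) = 1 − 844/3,590 = 0.7649.
Q* = √(2DS / (H(1 − d/p))) = √(2 × 253,200 × 759 / (6.24 × 0.7649)).
= √(384,357,600 / 4.773) ≈ 8973.718.
Maximum inventory = Q*(1 − d/p) = 8973.718 × 0.7649 ≈ 6864.019.

I_max ≈ 6,864.0 loaves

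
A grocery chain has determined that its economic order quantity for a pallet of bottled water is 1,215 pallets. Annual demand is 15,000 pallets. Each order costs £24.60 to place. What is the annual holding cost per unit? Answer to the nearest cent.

H ≈ £0.50

The basic EOQ model gives Q* = √(2DS/H); rearrange for the unknown.
From Q* = √(2DS/H): H = 2DS / Q*² = 2 × 15,000 × 24.6 / 1,215² = 0.4999.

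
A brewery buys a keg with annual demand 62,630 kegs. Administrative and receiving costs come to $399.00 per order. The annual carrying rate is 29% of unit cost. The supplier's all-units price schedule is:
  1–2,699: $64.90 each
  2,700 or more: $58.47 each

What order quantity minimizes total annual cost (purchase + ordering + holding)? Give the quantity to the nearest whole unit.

Q* ≈ 2,700 kegs

Holding cost per unit per year at price C is H = 0.29·C.
For each price level, check whether its EOQ is feasible; otherwise the best quantity at that price is the breakpoint.
EOQ at $64.90 = 1629.6 (feasible in tier 1): TC = 62,630×$64.90 + (62,630/1629.6)×399 + (1629.6/2)×0.29×$64.90 = $4,095,357.02.
EOQ at $58.47 = 1716.8 < 2700, so use break Q=2700: TC = 62,630×$58.47 + (62,630/2700.0)×399 + (2700.0/2)×0.29×$58.47 = $3,694,122.43.
Lowest total cost is $3,694,122.43 at Q = 2700.0.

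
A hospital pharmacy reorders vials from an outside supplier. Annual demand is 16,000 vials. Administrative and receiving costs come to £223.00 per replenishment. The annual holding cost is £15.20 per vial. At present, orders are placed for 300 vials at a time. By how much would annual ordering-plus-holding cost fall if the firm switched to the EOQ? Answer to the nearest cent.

Extra cost ≈ £3,758.57 per year

EOQ = √(2DS/H) = √(2 × 16,000 × 223 / 15.2) ≈ 685.18.
Cost at Q* = (D/Q*)S + (Q*/2)H = √(2DSH) ≈ £10,414.76.
Cost at Q = 300: (16,000/300)×223 + (300/2)×15.2 = £11,893.33 + £2,280.00 = £14,173.33.
Excess = £14,173.33 − £10,414.76 = £3,758.57.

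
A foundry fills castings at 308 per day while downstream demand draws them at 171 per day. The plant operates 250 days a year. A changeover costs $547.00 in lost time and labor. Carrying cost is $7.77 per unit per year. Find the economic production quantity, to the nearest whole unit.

Annual demand D = 171 × 250 = 42,750.
Production build-up factor (1 − d/p) = 1 − 171/308 = 0.4448.
Q* = √(2DS / (H(1 − d/p))) = √(2 × 42,750 × 547 / (7.77 × 0.4448)).
= √(46,768,500 / 3.4561) ≈ 3678.589.

Q* ≈ 3,679 castings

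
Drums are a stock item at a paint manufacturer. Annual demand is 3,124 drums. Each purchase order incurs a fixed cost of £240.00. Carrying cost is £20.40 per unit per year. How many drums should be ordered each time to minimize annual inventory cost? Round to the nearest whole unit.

Q* ≈ 271 drums

EOQ = √(2DS / H) = √(2 × 3,124 × 240 / 20.4).
= √(1,499,520 / 20.4) = √73,505.8824 ≈ 271.120.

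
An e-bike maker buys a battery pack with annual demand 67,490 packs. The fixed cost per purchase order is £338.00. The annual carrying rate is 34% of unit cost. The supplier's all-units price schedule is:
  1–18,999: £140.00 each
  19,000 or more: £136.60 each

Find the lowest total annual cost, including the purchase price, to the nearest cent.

Holding cost per unit per year at price C is H = 0.34·C.
For each price level, check whether its EOQ is feasible; otherwise the best quantity at that price is the breakpoint.
EOQ at £140.00 = 979.0 (feasible in tier 1): TC = 67,490×£140.00 + (67,490/979.0)×338 + (979.0/2)×0.34×£140.00 = £9,495,201.14.
EOQ at £136.60 = 991.1 < 19000, so use break Q=19000: TC = 67,490×£136.60 + (67,490/19000.0)×338 + (19000.0/2)×0.34×£136.60 = £9,661,552.61.
Lowest total cost among the candidates is at Q = 979.0.

TC* ≈ £9,495,201.14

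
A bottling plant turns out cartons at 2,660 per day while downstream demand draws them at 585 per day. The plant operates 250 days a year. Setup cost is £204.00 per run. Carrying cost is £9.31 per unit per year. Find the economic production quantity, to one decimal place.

Q* ≈ 2,866.4 cartons

Annual demand D = 585 × 250 = 146,250.
Production build-up factor (1 − d/p) = 1 − 585/2,660 = 0.7801.
Q* = √(2DS / (H(1 − d/p))) = √(2 × 146,250 × 204 / (9.31 × 0.7801)).
= √(59,670,000 / 7.2625) ≈ 2866.388.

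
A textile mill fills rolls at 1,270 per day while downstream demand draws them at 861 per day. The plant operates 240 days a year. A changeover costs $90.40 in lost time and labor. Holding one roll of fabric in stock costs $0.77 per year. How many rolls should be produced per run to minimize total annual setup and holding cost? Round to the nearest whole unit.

Annual demand D = 861 × 240 = 206,640.
Production build-up factor (1 − d/p) = 1 − 861/1,270 = 0.3220.
Q* = √(2DS / (H(1 − d/p))) = √(2 × 206,640 × 90.4 / (0.77 × 0.3220)).
= √(37,360,512 / 0.248) ≈ 12274.428.

Q* ≈ 12,274 rolls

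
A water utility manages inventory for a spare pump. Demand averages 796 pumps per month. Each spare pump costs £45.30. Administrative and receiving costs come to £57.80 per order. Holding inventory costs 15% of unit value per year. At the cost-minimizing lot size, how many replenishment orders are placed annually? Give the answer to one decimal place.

N ≈ 23.7 orders per year

Annual demand D = 796 × 12 = 9,552.
Holding cost H = 0.15 × £45.30 = £6.7950 per unit per year.
The optimal lot size = √(2DS/H) = √(2 × 9,552 × 57.8 / 6.795) ≈ 403.12.
Orders per year = D / Q* = 9,552 / 403.12 ≈ 23.695.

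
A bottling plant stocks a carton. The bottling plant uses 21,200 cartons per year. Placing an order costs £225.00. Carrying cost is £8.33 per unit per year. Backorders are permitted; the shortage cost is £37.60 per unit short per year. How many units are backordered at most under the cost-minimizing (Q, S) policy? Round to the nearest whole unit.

S* ≈ 215 cartons

With planned backorders, Q* = √(2DS/H) · √((H+B)/B).
√(2DS/H) = √(2 × 21,200 × 225 / 8.33) = 1070.167.
√((H+B)/B) = √((8.33+37.6)/37.6) = 1.1052.
Q* ≈ 1182.785.
S* = Q* · H/(H+B) = 1182.785 × 8.33/45.93 ≈ 214.513.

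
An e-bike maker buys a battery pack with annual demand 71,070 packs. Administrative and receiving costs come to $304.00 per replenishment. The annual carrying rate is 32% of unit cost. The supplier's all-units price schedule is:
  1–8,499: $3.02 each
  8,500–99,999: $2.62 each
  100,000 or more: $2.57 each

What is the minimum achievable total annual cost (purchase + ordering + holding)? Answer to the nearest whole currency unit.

Holding cost per unit per year at price C is H = 0.32·C.
For each price level, check whether its EOQ is feasible; otherwise the best quantity at that price is the breakpoint.
EOQ at $3.02 = 6686.8 (feasible in tier 1): TC = 71,070×$3.02 + (71,070/6686.8)×304 + (6686.8/2)×0.32×$3.02 = $221,093.50.
EOQ at $2.62 = 7179.1 < 8500, so use break Q=8500: TC = 71,070×$2.62 + (71,070/8500.0)×304 + (8500.0/2)×0.32×$2.62 = $192,308.40.
EOQ at $2.57 = 7248.6 < 100000, so use break Q=100000: TC = 71,070×$2.57 + (71,070/100000.0)×304 + (100000.0/2)×0.32×$2.57 = $223,985.95.
Lowest total cost among the candidates is at Q = 8500.0.

TC* ≈ $192,308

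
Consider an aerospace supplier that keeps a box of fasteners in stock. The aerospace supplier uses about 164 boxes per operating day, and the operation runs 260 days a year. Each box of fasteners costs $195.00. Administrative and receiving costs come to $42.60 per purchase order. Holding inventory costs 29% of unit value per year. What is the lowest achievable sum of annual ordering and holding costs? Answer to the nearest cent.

TC* ≈ $14,333.25

Annual demand D = 164 × 260 = 42,640.
Holding cost H = 0.29 × $195.00 = $56.5500 per unit per year.
Q* = √(2DS/H) = √(2 × 42,640 × 42.6 / 56.55) ≈ 253.46.
At the optimum the two cost components are equal, so total cost = 2·(Q*/2)H = Q*·H.
Minimum total = √(2DSH) = √(2 × 42,640 × 42.6 × 56.55) ≈ 14333.251.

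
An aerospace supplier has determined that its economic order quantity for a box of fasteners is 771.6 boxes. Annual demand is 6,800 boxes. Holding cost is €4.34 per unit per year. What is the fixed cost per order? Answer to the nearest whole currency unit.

The basic EOQ model gives Q* = √(2DS/H); rearrange for the unknown.
From Q* = √(2DS/H): S = Q*²H / (2D) = 771.6² × 4.34 / (2 × 6,800) = 189.9920.

S ≈ €190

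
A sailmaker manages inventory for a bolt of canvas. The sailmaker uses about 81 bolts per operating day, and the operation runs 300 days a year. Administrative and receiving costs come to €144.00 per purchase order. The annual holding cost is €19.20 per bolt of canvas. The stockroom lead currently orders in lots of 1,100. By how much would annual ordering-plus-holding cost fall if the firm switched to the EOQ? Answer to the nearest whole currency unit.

Annual demand D = 81 × 300 = 24,300.
EOQ = √(2DS/H) = √(2 × 24,300 × 144 / 19.2) ≈ 603.74.
Cost at Q* = (D/Q*)S + (Q*/2)H = √(2DSH) ≈ €11,591.78.
Cost at Q = 1,100: (24,300/1,100)×144 + (1,100/2)×19.2 = €3,181.09 + €10,560.00 = €13,741.09.
Excess = €13,741.09 − €11,591.78 = €2,149.31.

Extra cost ≈ €2,149 per year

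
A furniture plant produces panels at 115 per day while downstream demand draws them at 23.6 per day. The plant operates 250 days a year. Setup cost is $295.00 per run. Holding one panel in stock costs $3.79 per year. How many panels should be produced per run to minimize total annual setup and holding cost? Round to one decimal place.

Annual demand D = 23.6 × 250 = 5,900.
Production build-up factor (1 − d/p) = 1 − 23.6/115 = 0.7948.
Q* = √(2DS / (H(1 − d/p))) = √(2 × 5,900 × 295 / (3.79 × 0.7948)).
= √(3,481,000 / 3.0122) ≈ 1074.999.

Q* ≈ 1,075.0 panels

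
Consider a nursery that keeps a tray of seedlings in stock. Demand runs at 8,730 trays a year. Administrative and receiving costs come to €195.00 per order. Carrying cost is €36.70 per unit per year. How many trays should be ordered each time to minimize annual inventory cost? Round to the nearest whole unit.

Q* ≈ 305 trays

EOQ = √(2DS / H) = √(2 × 8,730 × 195 / 36.7).
= √(3,404,700 / 36.7) = √92,771.1172 ≈ 304.584.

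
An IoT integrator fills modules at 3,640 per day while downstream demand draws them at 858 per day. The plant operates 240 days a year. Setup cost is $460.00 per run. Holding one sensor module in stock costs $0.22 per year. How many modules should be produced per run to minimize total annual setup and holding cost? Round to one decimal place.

Q* ≈ 33,566.3 modules

Annual demand D = 858 × 240 = 205,920.
Production build-up factor (1 − d/p) = 1 − 858/3,640 = 0.7643.
Q* = √(2DS / (H(1 − d/p))) = √(2 × 205,920 × 460 / (0.22 × 0.7643)).
= √(189,446,400 / 0.1681) ≈ 33566.338.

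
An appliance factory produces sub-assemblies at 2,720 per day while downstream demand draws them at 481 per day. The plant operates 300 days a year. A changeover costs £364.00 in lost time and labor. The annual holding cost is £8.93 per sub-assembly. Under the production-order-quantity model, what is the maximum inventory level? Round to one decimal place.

Annual demand D = 481 × 300 = 144,300.
Production build-up factor (1 − d/p) = 1 − 481/2,720 = 0.8232.
Q* = √(2DS / (H(1 − d/p))) = √(2 × 144,300 × 364 / (8.93 × 0.8232)).
= √(105,050,400 / 7.3508) ≈ 3780.337.
Maximum inventory = Q*(1 − d/p) = 3780.337 × 0.8232 ≈ 3111.829.

I_max ≈ 3,111.8 sub-assemblies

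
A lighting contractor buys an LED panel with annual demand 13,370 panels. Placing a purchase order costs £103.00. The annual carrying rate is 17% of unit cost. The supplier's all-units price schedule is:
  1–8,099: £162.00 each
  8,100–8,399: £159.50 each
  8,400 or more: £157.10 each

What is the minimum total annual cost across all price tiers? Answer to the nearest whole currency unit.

TC* ≈ £2,174,649

Holding cost per unit per year at price C is H = 0.17·C.
For each price level, check whether its EOQ is feasible; otherwise the best quantity at that price is the breakpoint.
EOQ at £162.00 = 316.2 (feasible in tier 1): TC = 13,370×£162.00 + (13,370/316.2)×103 + (316.2/2)×0.17×£162.00 = £2,174,649.26.
EOQ at £159.50 = 318.7 < 8100, so use break Q=8100: TC = 13,370×£159.50 + (13,370/8100.0)×103 + (8100.0/2)×0.17×£159.50 = £2,242,500.76.
EOQ at £157.10 = 321.1 < 8400, so use break Q=8400: TC = 13,370×£157.10 + (13,370/8400.0)×103 + (8400.0/2)×0.17×£157.10 = £2,212,760.34.
Lowest total cost among the candidates is at Q = 316.2.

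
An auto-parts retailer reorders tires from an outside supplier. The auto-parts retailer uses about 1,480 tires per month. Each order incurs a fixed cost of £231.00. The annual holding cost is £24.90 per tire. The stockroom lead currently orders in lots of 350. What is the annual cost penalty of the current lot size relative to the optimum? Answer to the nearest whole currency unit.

Annual demand D = 1,480 × 12 = 17,760.
EOQ = √(2DS/H) = √(2 × 17,760 × 231 / 24.9) ≈ 574.04.
Cost at Q* = (D/Q*)S + (Q*/2)H = √(2DSH) ≈ £14,293.62.
Cost at Q = 350: (17,760/350)×231 + (350/2)×24.9 = £11,721.60 + £4,357.50 = £16,079.10.
Excess = £16,079.10 − £14,293.62 = £1,785.48.

Extra cost ≈ £1,785 per year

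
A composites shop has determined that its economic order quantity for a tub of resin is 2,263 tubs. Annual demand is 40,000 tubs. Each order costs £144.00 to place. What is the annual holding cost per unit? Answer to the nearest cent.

The basic EOQ model gives Q* = √(2DS/H); rearrange for the unknown.
From Q* = √(2DS/H): H = 2DS / Q*² = 2 × 40,000 × 144 / 2,263² = 2.2495.

H ≈ £2.25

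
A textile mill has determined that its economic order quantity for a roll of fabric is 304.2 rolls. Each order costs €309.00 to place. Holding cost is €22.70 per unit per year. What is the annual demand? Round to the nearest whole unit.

D ≈ 3,399 rolls per year

Invert the EOQ relation Q*² = 2DS/H.
From Q* = √(2DS/H): D = Q*²H / (2S) = 304.2² × 22.7 / (2 × 309) = 3399.036.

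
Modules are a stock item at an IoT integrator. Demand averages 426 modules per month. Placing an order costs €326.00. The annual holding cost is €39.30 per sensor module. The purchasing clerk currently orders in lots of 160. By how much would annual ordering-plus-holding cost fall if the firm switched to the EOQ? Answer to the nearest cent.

Extra cost ≈ €2,114.71 per year

Annual demand D = 426 × 12 = 5,112.
EOQ = √(2DS/H) = √(2 × 5,112 × 326 / 39.3) ≈ 291.22.
Cost at Q* = (D/Q*)S + (Q*/2)H = √(2DSH) ≈ €11,444.99.
Cost at Q = 160: (5,112/160)×326 + (160/2)×39.3 = €10,415.70 + €3,144.00 = €13,559.70.
Excess = €13,559.70 − €11,444.99 = €2,114.71.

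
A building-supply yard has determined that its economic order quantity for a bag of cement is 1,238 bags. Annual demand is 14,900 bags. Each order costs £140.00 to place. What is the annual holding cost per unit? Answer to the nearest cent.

Squaring Q* = √(2DS/H) gives Q*² = 2DS/H.
From Q* = √(2DS/H): H = 2DS / Q*² = 2 × 14,900 × 140 / 1,238² = 2.7221.

H ≈ £2.72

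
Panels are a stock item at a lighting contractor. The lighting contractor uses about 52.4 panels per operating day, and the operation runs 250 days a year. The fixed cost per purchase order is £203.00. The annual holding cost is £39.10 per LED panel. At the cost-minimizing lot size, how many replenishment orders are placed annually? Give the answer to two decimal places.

Annual demand D = 52.4 × 250 = 13,100.
The optimal lot size = √(2DS/H) = √(2 × 13,100 × 203 / 39.1) ≈ 368.82.
Orders per year = D / Q* = 13,100 / 368.82 ≈ 35.519.

N ≈ 35.52 orders per year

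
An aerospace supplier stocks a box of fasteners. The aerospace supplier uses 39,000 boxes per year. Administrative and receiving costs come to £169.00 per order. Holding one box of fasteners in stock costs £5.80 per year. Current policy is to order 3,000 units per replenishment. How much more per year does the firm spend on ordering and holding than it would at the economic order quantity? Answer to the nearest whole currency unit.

EOQ = √(2DS/H) = √(2 × 39,000 × 169 / 5.8) ≈ 1507.57.
Cost at Q* = (D/Q*)S + (Q*/2)H = √(2DSH) ≈ £8,743.89.
Cost at Q = 3,000: (39,000/3,000)×169 + (3,000/2)×5.8 = £2,197.00 + £8,700.00 = £10,897.00.
Excess = £10,897.00 − £8,743.89 = £2,153.11.

Extra cost ≈ £2,153 per year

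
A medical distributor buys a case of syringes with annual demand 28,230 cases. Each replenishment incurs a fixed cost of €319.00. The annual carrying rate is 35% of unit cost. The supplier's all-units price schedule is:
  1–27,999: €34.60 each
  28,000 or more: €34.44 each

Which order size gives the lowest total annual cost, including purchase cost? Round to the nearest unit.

Q* ≈ 1,220 cases

Holding cost per unit per year at price C is H = 0.35·C.
Candidates are each tier's EOQ (if it falls in that tier) and each price-break quantity.
EOQ at €34.60 = 1219.5 (feasible in tier 1): TC = 28,230×€34.60 + (28,230/1219.5)×319 + (1219.5/2)×0.35×€34.60 = €991,526.55.
EOQ at €34.44 = 1222.4 < 28000, so use break Q=28000: TC = 28,230×€34.44 + (28,230/28000.0)×319 + (28000.0/2)×0.35×€34.44 = €1,141,318.82.
Lowest total cost is €991,526.55 at Q = 1219.5.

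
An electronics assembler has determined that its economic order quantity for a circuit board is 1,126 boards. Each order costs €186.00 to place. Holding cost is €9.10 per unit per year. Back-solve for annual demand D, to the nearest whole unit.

Squaring Q* = √(2DS/H) gives Q*² = 2DS/H.
From Q* = √(2DS/H): D = Q*²H / (2S) = 1,126² × 9.1 / (2 × 186) = 31015.246.

D ≈ 31,015 boards per year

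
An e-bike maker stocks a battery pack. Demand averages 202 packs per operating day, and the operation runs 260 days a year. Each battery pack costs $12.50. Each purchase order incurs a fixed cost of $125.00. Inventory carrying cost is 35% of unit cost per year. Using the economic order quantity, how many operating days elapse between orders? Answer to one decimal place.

T ≈ 8.6 days

Annual demand D = 202 × 260 = 52,520.
Holding cost H = 0.35 × $12.50 = $4.3750 per unit per year.
EOQ = √(2DS/H) = √(2 × 52,520 × 125 / 4.375) ≈ 1732.38.
Cycle time = Q*/D × 260 = 1732.38 / 52,520 × 260 ≈ 8.576 days.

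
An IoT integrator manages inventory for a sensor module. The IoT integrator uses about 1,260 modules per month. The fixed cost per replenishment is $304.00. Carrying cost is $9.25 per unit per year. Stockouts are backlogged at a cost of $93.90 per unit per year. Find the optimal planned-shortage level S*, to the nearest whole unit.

Annual demand D = 1,260 × 12 = 15,120.
With planned backorders, Q* = √(2DS/H) · √((H+B)/B).
√(2DS/H) = √(2 × 15,120 × 304 / 9.25) = 996.912.
√((H+B)/B) = √((9.25+93.9)/93.9) = 1.0481.
Q* ≈ 1044.861.
S* = Q* · H/(H+B) = 1044.861 × 9.25/103.15 ≈ 93.698.

S* ≈ 94 modules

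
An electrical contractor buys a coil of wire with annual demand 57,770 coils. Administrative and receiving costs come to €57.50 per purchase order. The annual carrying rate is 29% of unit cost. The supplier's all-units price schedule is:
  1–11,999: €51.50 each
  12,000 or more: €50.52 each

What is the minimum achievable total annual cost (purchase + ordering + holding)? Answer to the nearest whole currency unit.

Holding cost per unit per year at price C is H = 0.29·C.
For each price level, check whether its EOQ is feasible; otherwise the best quantity at that price is the breakpoint.
EOQ at €51.50 = 667.0 (feasible in tier 1): TC = 57,770×€51.50 + (57,770/667.0)×57.5 + (667.0/2)×0.29×€51.50 = €2,985,115.99.
EOQ at €50.52 = 673.4 < 12000, so use break Q=12000: TC = 57,770×€50.52 + (57,770/12000.0)×57.5 + (12000.0/2)×0.29×€50.52 = €3,006,722.01.
Lowest total cost among the candidates is at Q = 667.0.

TC* ≈ €2,985,116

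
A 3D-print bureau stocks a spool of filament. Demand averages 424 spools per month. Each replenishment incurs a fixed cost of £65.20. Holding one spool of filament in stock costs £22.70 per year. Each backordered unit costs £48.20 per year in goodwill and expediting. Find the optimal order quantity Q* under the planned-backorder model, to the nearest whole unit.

Annual demand D = 424 × 12 = 5,088.
With planned backorders, Q* = √(2DS/H) · √((H+B)/B).
√(2DS/H) = √(2 × 5,088 × 65.2 / 22.7) = 170.962.
√((H+B)/B) = √((22.7+48.2)/48.2) = 1.2128.
Q* ≈ 207.348.

Q* ≈ 207 spools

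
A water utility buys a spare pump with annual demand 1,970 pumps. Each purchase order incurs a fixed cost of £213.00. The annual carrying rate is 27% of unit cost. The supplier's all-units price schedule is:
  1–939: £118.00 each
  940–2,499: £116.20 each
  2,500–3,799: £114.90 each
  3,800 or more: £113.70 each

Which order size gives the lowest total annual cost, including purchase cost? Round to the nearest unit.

Holding cost per unit per year at price C is H = 0.27·C.
Evaluate total cost at each tier's feasible EOQ or, if the EOQ is below the tier, at the tier's minimum quantity.
EOQ at £118.00 = 162.3 (feasible in tier 1): TC = 1,970×£118.00 + (1,970/162.3)×213 + (162.3/2)×0.27×£118.00 = £237,630.84.
EOQ at £116.20 = 163.6 < 940, so use break Q=940: TC = 1,970×£116.20 + (1,970/940.0)×213 + (940.0/2)×0.27×£116.20 = £244,106.17.
EOQ at £114.90 = 164.5 < 2500, so use break Q=2500: TC = 1,970×£114.90 + (1,970/2500.0)×213 + (2500.0/2)×0.27×£114.90 = £265,299.59.
EOQ at £113.70 = 165.3 < 3800, so use break Q=3800: TC = 1,970×£113.70 + (1,970/3800.0)×213 + (3800.0/2)×0.27×£113.70 = £282,427.52.
Lowest total cost is £237,630.84 at Q = 162.3.

Q* ≈ 162 pumps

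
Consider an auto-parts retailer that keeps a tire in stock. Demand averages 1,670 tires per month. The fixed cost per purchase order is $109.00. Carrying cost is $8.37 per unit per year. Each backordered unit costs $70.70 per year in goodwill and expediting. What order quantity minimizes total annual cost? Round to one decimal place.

Q* ≈ 764.0 tires

Annual demand D = 1,670 × 12 = 20,040.
With planned backorders, Q* = √(2DS/H) · √((H+B)/B).
√(2DS/H) = √(2 × 20,040 × 109 / 8.37) = 722.461.
√((H+B)/B) = √((8.37+70.7)/70.7) = 1.0575.
Q* ≈ 764.030.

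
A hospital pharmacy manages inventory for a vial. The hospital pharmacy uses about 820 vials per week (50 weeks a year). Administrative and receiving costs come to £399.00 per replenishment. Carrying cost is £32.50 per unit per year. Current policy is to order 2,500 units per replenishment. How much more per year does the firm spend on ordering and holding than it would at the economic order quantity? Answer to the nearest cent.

Extra cost ≈ £14,559.78 per year

Annual demand D = 820 × 50 = 41,000.
EOQ = √(2DS/H) = √(2 × 41,000 × 399 / 32.5) ≈ 1003.35.
Cost at Q* = (D/Q*)S + (Q*/2)H = √(2DSH) ≈ £32,608.82.
Cost at Q = 2,500: (41,000/2,500)×399 + (2,500/2)×32.5 = £6,543.60 + £40,625.00 = £47,168.60.
Excess = £47,168.60 − £32,608.82 = £14,559.78.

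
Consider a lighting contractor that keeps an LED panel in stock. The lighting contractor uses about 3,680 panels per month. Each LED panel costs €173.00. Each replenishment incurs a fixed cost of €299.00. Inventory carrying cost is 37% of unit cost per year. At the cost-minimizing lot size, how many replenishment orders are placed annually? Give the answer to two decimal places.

Annual demand D = 3,680 × 12 = 44,160.
Holding cost H = 0.37 × €173.00 = €64.0100 per unit per year.
EOQ = √(2DS/H) = √(2 × 44,160 × 299 / 64.01) ≈ 642.30.
Orders per year = D / Q* = 44,160 / 642.30 ≈ 68.752.

N ≈ 68.75 orders per year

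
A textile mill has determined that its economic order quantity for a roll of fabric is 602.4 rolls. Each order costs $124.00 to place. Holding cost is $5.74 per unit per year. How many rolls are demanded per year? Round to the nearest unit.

D ≈ 8,399 rolls per year

Invert the EOQ relation Q*² = 2DS/H.
From Q* = √(2DS/H): D = Q*²H / (2S) = 602.4² × 5.74 / (2 × 124) = 8399.049.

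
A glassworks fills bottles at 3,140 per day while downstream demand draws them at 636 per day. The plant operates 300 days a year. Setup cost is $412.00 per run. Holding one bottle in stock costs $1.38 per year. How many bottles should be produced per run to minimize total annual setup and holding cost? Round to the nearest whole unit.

Annual demand D = 636 × 300 = 190,800.
Production build-up factor (1 − d/p) = 1 − 636/3,140 = 0.7975.
Q* = √(2DS / (H(1 − d/p))) = √(2 × 190,800 × 412 / (1.38 × 0.7975)).
= √(157,219,200 / 1.1005) ≈ 11952.559.

Q* ≈ 11,953 bottles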